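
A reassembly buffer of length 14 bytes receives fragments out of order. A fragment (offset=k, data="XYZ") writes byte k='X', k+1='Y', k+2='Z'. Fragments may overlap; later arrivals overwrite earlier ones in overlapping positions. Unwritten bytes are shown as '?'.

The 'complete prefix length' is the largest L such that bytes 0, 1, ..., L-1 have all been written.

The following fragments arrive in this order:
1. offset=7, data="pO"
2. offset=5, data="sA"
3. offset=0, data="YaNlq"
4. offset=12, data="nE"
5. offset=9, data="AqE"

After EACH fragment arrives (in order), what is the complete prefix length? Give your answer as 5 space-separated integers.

Fragment 1: offset=7 data="pO" -> buffer=???????pO????? -> prefix_len=0
Fragment 2: offset=5 data="sA" -> buffer=?????sApO????? -> prefix_len=0
Fragment 3: offset=0 data="YaNlq" -> buffer=YaNlqsApO????? -> prefix_len=9
Fragment 4: offset=12 data="nE" -> buffer=YaNlqsApO???nE -> prefix_len=9
Fragment 5: offset=9 data="AqE" -> buffer=YaNlqsApOAqEnE -> prefix_len=14

Answer: 0 0 9 9 14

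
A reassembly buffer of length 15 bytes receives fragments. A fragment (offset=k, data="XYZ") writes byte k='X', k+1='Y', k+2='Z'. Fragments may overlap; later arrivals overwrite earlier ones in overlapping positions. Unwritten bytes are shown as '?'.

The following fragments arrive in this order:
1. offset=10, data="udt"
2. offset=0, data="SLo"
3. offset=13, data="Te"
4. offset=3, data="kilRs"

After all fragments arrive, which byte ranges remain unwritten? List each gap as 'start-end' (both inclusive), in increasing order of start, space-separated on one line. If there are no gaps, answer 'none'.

Fragment 1: offset=10 len=3
Fragment 2: offset=0 len=3
Fragment 3: offset=13 len=2
Fragment 4: offset=3 len=5
Gaps: 8-9

Answer: 8-9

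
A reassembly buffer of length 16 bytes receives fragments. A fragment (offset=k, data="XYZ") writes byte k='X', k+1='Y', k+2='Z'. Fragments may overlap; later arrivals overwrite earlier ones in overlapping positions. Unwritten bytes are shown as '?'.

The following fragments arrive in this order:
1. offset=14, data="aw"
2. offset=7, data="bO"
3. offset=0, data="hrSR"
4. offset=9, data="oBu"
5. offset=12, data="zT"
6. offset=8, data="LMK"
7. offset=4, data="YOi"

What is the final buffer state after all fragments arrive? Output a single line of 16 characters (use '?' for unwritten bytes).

Answer: hrSRYOibLMKuzTaw

Derivation:
Fragment 1: offset=14 data="aw" -> buffer=??????????????aw
Fragment 2: offset=7 data="bO" -> buffer=???????bO?????aw
Fragment 3: offset=0 data="hrSR" -> buffer=hrSR???bO?????aw
Fragment 4: offset=9 data="oBu" -> buffer=hrSR???bOoBu??aw
Fragment 5: offset=12 data="zT" -> buffer=hrSR???bOoBuzTaw
Fragment 6: offset=8 data="LMK" -> buffer=hrSR???bLMKuzTaw
Fragment 7: offset=4 data="YOi" -> buffer=hrSRYOibLMKuzTaw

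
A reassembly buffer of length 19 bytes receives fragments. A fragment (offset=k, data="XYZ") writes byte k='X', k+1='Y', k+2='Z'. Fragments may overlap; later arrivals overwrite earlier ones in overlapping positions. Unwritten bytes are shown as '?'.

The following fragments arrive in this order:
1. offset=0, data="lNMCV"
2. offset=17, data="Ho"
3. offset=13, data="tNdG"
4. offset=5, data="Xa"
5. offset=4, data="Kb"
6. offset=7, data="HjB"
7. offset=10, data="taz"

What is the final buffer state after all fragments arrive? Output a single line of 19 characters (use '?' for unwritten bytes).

Fragment 1: offset=0 data="lNMCV" -> buffer=lNMCV??????????????
Fragment 2: offset=17 data="Ho" -> buffer=lNMCV????????????Ho
Fragment 3: offset=13 data="tNdG" -> buffer=lNMCV????????tNdGHo
Fragment 4: offset=5 data="Xa" -> buffer=lNMCVXa??????tNdGHo
Fragment 5: offset=4 data="Kb" -> buffer=lNMCKba??????tNdGHo
Fragment 6: offset=7 data="HjB" -> buffer=lNMCKbaHjB???tNdGHo
Fragment 7: offset=10 data="taz" -> buffer=lNMCKbaHjBtaztNdGHo

Answer: lNMCKbaHjBtaztNdGHo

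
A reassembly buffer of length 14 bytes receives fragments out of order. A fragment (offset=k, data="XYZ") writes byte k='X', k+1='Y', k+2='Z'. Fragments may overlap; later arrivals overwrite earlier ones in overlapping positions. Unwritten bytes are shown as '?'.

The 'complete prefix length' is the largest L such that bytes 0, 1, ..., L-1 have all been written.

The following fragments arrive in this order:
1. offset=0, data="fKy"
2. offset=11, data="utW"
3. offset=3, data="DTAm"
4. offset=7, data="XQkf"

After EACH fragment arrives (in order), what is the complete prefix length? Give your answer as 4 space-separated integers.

Answer: 3 3 7 14

Derivation:
Fragment 1: offset=0 data="fKy" -> buffer=fKy??????????? -> prefix_len=3
Fragment 2: offset=11 data="utW" -> buffer=fKy????????utW -> prefix_len=3
Fragment 3: offset=3 data="DTAm" -> buffer=fKyDTAm????utW -> prefix_len=7
Fragment 4: offset=7 data="XQkf" -> buffer=fKyDTAmXQkfutW -> prefix_len=14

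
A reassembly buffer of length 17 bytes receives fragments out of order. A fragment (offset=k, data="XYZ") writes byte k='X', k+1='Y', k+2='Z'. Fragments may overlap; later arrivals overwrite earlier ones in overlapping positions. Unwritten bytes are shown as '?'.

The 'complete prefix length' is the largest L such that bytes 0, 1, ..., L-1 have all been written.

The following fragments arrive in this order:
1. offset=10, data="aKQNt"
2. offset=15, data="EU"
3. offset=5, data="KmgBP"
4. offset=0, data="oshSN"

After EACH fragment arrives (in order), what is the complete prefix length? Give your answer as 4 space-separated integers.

Fragment 1: offset=10 data="aKQNt" -> buffer=??????????aKQNt?? -> prefix_len=0
Fragment 2: offset=15 data="EU" -> buffer=??????????aKQNtEU -> prefix_len=0
Fragment 3: offset=5 data="KmgBP" -> buffer=?????KmgBPaKQNtEU -> prefix_len=0
Fragment 4: offset=0 data="oshSN" -> buffer=oshSNKmgBPaKQNtEU -> prefix_len=17

Answer: 0 0 0 17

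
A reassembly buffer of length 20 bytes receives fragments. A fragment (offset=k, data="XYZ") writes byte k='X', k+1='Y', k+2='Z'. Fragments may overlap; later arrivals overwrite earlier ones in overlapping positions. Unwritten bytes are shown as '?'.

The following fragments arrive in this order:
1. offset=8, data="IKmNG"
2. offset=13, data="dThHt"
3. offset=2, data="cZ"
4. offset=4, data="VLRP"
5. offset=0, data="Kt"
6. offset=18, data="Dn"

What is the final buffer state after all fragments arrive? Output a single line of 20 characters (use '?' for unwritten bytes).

Fragment 1: offset=8 data="IKmNG" -> buffer=????????IKmNG???????
Fragment 2: offset=13 data="dThHt" -> buffer=????????IKmNGdThHt??
Fragment 3: offset=2 data="cZ" -> buffer=??cZ????IKmNGdThHt??
Fragment 4: offset=4 data="VLRP" -> buffer=??cZVLRPIKmNGdThHt??
Fragment 5: offset=0 data="Kt" -> buffer=KtcZVLRPIKmNGdThHt??
Fragment 6: offset=18 data="Dn" -> buffer=KtcZVLRPIKmNGdThHtDn

Answer: KtcZVLRPIKmNGdThHtDn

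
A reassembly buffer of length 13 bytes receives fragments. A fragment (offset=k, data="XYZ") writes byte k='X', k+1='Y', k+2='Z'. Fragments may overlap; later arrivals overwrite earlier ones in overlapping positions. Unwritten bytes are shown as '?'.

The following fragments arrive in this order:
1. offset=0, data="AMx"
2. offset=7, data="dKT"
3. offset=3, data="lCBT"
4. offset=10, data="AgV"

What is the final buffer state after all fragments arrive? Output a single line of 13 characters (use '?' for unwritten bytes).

Answer: AMxlCBTdKTAgV

Derivation:
Fragment 1: offset=0 data="AMx" -> buffer=AMx??????????
Fragment 2: offset=7 data="dKT" -> buffer=AMx????dKT???
Fragment 3: offset=3 data="lCBT" -> buffer=AMxlCBTdKT???
Fragment 4: offset=10 data="AgV" -> buffer=AMxlCBTdKTAgV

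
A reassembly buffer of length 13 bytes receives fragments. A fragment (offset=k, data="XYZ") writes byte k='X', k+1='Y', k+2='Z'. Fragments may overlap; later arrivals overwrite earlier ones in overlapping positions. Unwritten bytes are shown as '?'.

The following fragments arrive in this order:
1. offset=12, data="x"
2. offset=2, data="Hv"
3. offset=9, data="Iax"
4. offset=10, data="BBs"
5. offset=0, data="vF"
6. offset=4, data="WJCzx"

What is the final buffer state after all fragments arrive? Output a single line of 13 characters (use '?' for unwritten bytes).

Answer: vFHvWJCzxIBBs

Derivation:
Fragment 1: offset=12 data="x" -> buffer=????????????x
Fragment 2: offset=2 data="Hv" -> buffer=??Hv????????x
Fragment 3: offset=9 data="Iax" -> buffer=??Hv?????Iaxx
Fragment 4: offset=10 data="BBs" -> buffer=??Hv?????IBBs
Fragment 5: offset=0 data="vF" -> buffer=vFHv?????IBBs
Fragment 6: offset=4 data="WJCzx" -> buffer=vFHvWJCzxIBBs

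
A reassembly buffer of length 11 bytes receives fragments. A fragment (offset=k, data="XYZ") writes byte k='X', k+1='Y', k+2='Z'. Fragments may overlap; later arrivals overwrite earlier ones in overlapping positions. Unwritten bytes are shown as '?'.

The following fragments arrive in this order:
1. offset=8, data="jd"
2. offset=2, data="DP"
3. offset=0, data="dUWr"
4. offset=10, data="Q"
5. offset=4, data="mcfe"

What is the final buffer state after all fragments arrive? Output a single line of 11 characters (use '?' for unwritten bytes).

Fragment 1: offset=8 data="jd" -> buffer=????????jd?
Fragment 2: offset=2 data="DP" -> buffer=??DP????jd?
Fragment 3: offset=0 data="dUWr" -> buffer=dUWr????jd?
Fragment 4: offset=10 data="Q" -> buffer=dUWr????jdQ
Fragment 5: offset=4 data="mcfe" -> buffer=dUWrmcfejdQ

Answer: dUWrmcfejdQ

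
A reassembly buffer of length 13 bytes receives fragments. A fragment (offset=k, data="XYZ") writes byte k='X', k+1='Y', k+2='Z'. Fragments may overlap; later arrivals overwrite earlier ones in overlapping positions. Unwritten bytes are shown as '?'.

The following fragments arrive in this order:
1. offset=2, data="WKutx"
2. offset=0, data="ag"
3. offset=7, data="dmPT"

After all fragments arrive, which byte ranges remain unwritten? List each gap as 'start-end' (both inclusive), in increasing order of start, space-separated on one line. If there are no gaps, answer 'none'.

Fragment 1: offset=2 len=5
Fragment 2: offset=0 len=2
Fragment 3: offset=7 len=4
Gaps: 11-12

Answer: 11-12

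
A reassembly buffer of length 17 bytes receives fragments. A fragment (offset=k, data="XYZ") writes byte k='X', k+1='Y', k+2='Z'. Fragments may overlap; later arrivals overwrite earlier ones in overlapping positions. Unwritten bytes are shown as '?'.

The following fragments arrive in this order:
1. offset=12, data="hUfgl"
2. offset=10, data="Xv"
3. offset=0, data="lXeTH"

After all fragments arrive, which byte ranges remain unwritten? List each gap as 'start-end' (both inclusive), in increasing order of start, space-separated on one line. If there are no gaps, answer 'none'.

Answer: 5-9

Derivation:
Fragment 1: offset=12 len=5
Fragment 2: offset=10 len=2
Fragment 3: offset=0 len=5
Gaps: 5-9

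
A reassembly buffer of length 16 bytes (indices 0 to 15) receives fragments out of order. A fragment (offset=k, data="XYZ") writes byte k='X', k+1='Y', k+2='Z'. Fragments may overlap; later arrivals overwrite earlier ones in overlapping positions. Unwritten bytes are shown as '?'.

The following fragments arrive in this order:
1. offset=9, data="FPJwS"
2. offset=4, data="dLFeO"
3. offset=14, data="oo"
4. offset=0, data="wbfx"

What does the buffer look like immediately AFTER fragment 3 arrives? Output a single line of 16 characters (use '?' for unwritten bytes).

Answer: ????dLFeOFPJwSoo

Derivation:
Fragment 1: offset=9 data="FPJwS" -> buffer=?????????FPJwS??
Fragment 2: offset=4 data="dLFeO" -> buffer=????dLFeOFPJwS??
Fragment 3: offset=14 data="oo" -> buffer=????dLFeOFPJwSoo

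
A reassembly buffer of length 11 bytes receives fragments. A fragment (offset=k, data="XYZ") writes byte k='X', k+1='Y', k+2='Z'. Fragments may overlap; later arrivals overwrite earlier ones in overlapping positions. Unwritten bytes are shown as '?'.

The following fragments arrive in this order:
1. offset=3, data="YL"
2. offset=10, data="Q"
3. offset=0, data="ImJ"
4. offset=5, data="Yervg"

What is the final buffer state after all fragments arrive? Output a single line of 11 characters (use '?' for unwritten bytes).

Answer: ImJYLYervgQ

Derivation:
Fragment 1: offset=3 data="YL" -> buffer=???YL??????
Fragment 2: offset=10 data="Q" -> buffer=???YL?????Q
Fragment 3: offset=0 data="ImJ" -> buffer=ImJYL?????Q
Fragment 4: offset=5 data="Yervg" -> buffer=ImJYLYervgQ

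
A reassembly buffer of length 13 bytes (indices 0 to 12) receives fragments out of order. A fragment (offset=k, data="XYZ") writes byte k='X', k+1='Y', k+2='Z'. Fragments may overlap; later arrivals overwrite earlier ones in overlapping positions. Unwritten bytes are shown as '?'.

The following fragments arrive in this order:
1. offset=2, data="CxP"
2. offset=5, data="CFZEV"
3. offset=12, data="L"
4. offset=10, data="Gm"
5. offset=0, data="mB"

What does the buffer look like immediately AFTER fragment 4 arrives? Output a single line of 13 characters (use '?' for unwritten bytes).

Answer: ??CxPCFZEVGmL

Derivation:
Fragment 1: offset=2 data="CxP" -> buffer=??CxP????????
Fragment 2: offset=5 data="CFZEV" -> buffer=??CxPCFZEV???
Fragment 3: offset=12 data="L" -> buffer=??CxPCFZEV??L
Fragment 4: offset=10 data="Gm" -> buffer=??CxPCFZEVGmL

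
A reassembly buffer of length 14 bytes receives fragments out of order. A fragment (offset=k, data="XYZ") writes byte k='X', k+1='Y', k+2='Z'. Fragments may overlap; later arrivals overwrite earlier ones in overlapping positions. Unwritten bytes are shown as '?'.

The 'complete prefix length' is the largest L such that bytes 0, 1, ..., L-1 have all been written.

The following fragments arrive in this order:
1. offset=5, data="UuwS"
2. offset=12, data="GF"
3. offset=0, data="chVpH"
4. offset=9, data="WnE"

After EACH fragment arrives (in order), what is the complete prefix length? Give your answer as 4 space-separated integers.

Answer: 0 0 9 14

Derivation:
Fragment 1: offset=5 data="UuwS" -> buffer=?????UuwS????? -> prefix_len=0
Fragment 2: offset=12 data="GF" -> buffer=?????UuwS???GF -> prefix_len=0
Fragment 3: offset=0 data="chVpH" -> buffer=chVpHUuwS???GF -> prefix_len=9
Fragment 4: offset=9 data="WnE" -> buffer=chVpHUuwSWnEGF -> prefix_len=14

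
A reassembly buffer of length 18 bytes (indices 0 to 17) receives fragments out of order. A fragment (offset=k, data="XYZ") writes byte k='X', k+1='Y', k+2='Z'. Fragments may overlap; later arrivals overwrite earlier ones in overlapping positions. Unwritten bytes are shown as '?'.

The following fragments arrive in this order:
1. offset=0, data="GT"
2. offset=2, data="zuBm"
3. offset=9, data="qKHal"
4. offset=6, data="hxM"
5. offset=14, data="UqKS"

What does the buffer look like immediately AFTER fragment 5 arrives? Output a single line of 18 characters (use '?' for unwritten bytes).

Fragment 1: offset=0 data="GT" -> buffer=GT????????????????
Fragment 2: offset=2 data="zuBm" -> buffer=GTzuBm????????????
Fragment 3: offset=9 data="qKHal" -> buffer=GTzuBm???qKHal????
Fragment 4: offset=6 data="hxM" -> buffer=GTzuBmhxMqKHal????
Fragment 5: offset=14 data="UqKS" -> buffer=GTzuBmhxMqKHalUqKS

Answer: GTzuBmhxMqKHalUqKS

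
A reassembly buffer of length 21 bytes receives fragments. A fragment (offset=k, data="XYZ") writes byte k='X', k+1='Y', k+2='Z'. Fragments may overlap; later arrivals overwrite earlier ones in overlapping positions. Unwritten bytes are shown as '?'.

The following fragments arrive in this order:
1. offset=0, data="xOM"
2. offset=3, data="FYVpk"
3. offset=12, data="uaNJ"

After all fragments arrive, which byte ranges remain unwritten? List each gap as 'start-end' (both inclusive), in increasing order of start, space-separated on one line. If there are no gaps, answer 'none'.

Answer: 8-11 16-20

Derivation:
Fragment 1: offset=0 len=3
Fragment 2: offset=3 len=5
Fragment 3: offset=12 len=4
Gaps: 8-11 16-20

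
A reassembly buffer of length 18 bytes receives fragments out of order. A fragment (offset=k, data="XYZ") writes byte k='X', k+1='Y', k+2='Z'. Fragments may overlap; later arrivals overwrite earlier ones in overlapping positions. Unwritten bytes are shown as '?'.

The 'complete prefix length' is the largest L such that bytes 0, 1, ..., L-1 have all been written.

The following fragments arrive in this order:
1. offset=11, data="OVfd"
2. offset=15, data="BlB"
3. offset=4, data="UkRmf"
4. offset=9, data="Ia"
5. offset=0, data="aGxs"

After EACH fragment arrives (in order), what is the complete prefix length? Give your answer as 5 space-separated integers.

Fragment 1: offset=11 data="OVfd" -> buffer=???????????OVfd??? -> prefix_len=0
Fragment 2: offset=15 data="BlB" -> buffer=???????????OVfdBlB -> prefix_len=0
Fragment 3: offset=4 data="UkRmf" -> buffer=????UkRmf??OVfdBlB -> prefix_len=0
Fragment 4: offset=9 data="Ia" -> buffer=????UkRmfIaOVfdBlB -> prefix_len=0
Fragment 5: offset=0 data="aGxs" -> buffer=aGxsUkRmfIaOVfdBlB -> prefix_len=18

Answer: 0 0 0 0 18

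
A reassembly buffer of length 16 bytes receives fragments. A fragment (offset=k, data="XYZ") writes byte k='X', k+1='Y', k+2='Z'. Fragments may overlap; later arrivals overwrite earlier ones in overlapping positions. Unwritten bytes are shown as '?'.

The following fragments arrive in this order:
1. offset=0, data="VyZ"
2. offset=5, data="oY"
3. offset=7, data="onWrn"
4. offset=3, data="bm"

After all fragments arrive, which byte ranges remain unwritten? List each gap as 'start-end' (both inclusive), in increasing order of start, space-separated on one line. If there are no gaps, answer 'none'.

Answer: 12-15

Derivation:
Fragment 1: offset=0 len=3
Fragment 2: offset=5 len=2
Fragment 3: offset=7 len=5
Fragment 4: offset=3 len=2
Gaps: 12-15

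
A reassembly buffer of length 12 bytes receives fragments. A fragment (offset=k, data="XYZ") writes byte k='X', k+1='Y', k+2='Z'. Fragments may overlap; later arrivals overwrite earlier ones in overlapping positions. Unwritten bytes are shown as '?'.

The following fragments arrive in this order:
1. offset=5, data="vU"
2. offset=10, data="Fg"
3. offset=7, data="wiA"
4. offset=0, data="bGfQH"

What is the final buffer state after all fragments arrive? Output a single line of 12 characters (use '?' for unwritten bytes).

Fragment 1: offset=5 data="vU" -> buffer=?????vU?????
Fragment 2: offset=10 data="Fg" -> buffer=?????vU???Fg
Fragment 3: offset=7 data="wiA" -> buffer=?????vUwiAFg
Fragment 4: offset=0 data="bGfQH" -> buffer=bGfQHvUwiAFg

Answer: bGfQHvUwiAFg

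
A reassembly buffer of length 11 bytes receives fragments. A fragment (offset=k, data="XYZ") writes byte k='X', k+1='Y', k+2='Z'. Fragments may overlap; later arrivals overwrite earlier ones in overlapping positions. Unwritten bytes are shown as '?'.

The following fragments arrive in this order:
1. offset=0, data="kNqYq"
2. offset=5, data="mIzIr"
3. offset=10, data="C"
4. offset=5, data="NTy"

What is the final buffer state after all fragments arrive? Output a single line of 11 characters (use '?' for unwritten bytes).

Answer: kNqYqNTyIrC

Derivation:
Fragment 1: offset=0 data="kNqYq" -> buffer=kNqYq??????
Fragment 2: offset=5 data="mIzIr" -> buffer=kNqYqmIzIr?
Fragment 3: offset=10 data="C" -> buffer=kNqYqmIzIrC
Fragment 4: offset=5 data="NTy" -> buffer=kNqYqNTyIrC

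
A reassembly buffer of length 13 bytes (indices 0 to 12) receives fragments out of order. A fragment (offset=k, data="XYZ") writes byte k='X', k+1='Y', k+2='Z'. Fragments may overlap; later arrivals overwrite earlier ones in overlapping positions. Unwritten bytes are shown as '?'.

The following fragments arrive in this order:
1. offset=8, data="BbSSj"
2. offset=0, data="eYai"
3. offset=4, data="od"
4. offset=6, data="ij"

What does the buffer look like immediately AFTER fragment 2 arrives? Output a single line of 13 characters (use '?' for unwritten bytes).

Answer: eYai????BbSSj

Derivation:
Fragment 1: offset=8 data="BbSSj" -> buffer=????????BbSSj
Fragment 2: offset=0 data="eYai" -> buffer=eYai????BbSSj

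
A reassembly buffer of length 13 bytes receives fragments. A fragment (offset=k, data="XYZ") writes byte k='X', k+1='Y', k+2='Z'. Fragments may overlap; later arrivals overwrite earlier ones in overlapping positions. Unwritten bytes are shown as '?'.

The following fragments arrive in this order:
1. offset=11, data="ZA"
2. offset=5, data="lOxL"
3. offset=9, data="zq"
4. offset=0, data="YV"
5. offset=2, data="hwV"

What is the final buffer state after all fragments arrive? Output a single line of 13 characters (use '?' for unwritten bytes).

Fragment 1: offset=11 data="ZA" -> buffer=???????????ZA
Fragment 2: offset=5 data="lOxL" -> buffer=?????lOxL??ZA
Fragment 3: offset=9 data="zq" -> buffer=?????lOxLzqZA
Fragment 4: offset=0 data="YV" -> buffer=YV???lOxLzqZA
Fragment 5: offset=2 data="hwV" -> buffer=YVhwVlOxLzqZA

Answer: YVhwVlOxLzqZA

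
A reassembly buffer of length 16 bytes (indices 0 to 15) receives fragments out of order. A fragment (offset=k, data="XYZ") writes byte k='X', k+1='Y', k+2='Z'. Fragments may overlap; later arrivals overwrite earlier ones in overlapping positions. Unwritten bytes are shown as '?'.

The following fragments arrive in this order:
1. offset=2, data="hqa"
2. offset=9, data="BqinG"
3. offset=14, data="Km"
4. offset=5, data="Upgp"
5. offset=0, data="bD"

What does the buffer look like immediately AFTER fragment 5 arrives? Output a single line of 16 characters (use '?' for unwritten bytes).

Fragment 1: offset=2 data="hqa" -> buffer=??hqa???????????
Fragment 2: offset=9 data="BqinG" -> buffer=??hqa????BqinG??
Fragment 3: offset=14 data="Km" -> buffer=??hqa????BqinGKm
Fragment 4: offset=5 data="Upgp" -> buffer=??hqaUpgpBqinGKm
Fragment 5: offset=0 data="bD" -> buffer=bDhqaUpgpBqinGKm

Answer: bDhqaUpgpBqinGKm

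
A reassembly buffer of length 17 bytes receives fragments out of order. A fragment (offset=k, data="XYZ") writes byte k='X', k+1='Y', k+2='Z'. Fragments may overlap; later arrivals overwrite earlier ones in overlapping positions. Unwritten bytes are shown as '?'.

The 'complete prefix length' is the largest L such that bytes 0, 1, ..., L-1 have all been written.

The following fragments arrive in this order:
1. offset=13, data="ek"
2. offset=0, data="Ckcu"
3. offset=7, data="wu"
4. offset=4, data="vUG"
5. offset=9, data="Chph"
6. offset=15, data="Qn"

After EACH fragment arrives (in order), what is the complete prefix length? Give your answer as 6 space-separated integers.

Answer: 0 4 4 9 15 17

Derivation:
Fragment 1: offset=13 data="ek" -> buffer=?????????????ek?? -> prefix_len=0
Fragment 2: offset=0 data="Ckcu" -> buffer=Ckcu?????????ek?? -> prefix_len=4
Fragment 3: offset=7 data="wu" -> buffer=Ckcu???wu????ek?? -> prefix_len=4
Fragment 4: offset=4 data="vUG" -> buffer=CkcuvUGwu????ek?? -> prefix_len=9
Fragment 5: offset=9 data="Chph" -> buffer=CkcuvUGwuChphek?? -> prefix_len=15
Fragment 6: offset=15 data="Qn" -> buffer=CkcuvUGwuChphekQn -> prefix_len=17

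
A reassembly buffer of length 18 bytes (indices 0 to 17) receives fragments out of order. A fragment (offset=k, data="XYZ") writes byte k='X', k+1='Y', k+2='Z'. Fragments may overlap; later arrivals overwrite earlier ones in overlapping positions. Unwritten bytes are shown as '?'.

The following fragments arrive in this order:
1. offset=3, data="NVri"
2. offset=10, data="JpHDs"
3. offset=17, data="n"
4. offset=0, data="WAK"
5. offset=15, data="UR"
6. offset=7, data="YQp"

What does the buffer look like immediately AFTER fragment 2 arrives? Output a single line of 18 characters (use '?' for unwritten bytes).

Answer: ???NVri???JpHDs???

Derivation:
Fragment 1: offset=3 data="NVri" -> buffer=???NVri???????????
Fragment 2: offset=10 data="JpHDs" -> buffer=???NVri???JpHDs???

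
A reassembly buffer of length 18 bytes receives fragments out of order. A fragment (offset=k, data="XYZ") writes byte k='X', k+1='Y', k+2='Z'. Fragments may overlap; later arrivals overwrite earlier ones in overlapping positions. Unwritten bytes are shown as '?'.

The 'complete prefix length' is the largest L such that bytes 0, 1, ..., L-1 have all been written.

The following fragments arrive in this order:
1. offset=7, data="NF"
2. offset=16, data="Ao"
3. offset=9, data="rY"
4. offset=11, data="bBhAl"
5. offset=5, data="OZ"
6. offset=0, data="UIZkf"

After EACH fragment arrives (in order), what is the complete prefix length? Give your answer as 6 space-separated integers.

Fragment 1: offset=7 data="NF" -> buffer=???????NF????????? -> prefix_len=0
Fragment 2: offset=16 data="Ao" -> buffer=???????NF???????Ao -> prefix_len=0
Fragment 3: offset=9 data="rY" -> buffer=???????NFrY?????Ao -> prefix_len=0
Fragment 4: offset=11 data="bBhAl" -> buffer=???????NFrYbBhAlAo -> prefix_len=0
Fragment 5: offset=5 data="OZ" -> buffer=?????OZNFrYbBhAlAo -> prefix_len=0
Fragment 6: offset=0 data="UIZkf" -> buffer=UIZkfOZNFrYbBhAlAo -> prefix_len=18

Answer: 0 0 0 0 0 18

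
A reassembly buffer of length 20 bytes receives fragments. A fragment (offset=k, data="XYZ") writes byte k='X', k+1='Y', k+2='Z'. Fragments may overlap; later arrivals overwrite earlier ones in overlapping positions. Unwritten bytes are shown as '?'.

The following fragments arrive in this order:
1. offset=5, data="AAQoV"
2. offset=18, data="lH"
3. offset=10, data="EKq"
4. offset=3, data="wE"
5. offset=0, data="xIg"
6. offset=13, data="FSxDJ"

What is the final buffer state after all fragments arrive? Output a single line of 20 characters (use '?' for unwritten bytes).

Answer: xIgwEAAQoVEKqFSxDJlH

Derivation:
Fragment 1: offset=5 data="AAQoV" -> buffer=?????AAQoV??????????
Fragment 2: offset=18 data="lH" -> buffer=?????AAQoV????????lH
Fragment 3: offset=10 data="EKq" -> buffer=?????AAQoVEKq?????lH
Fragment 4: offset=3 data="wE" -> buffer=???wEAAQoVEKq?????lH
Fragment 5: offset=0 data="xIg" -> buffer=xIgwEAAQoVEKq?????lH
Fragment 6: offset=13 data="FSxDJ" -> buffer=xIgwEAAQoVEKqFSxDJlH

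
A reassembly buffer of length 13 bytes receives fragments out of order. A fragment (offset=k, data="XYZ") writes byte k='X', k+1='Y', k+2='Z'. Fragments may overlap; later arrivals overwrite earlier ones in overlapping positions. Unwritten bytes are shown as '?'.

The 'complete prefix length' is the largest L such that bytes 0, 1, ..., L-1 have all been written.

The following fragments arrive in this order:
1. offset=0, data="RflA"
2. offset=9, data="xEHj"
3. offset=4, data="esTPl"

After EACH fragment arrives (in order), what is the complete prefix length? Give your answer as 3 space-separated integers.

Answer: 4 4 13

Derivation:
Fragment 1: offset=0 data="RflA" -> buffer=RflA????????? -> prefix_len=4
Fragment 2: offset=9 data="xEHj" -> buffer=RflA?????xEHj -> prefix_len=4
Fragment 3: offset=4 data="esTPl" -> buffer=RflAesTPlxEHj -> prefix_len=13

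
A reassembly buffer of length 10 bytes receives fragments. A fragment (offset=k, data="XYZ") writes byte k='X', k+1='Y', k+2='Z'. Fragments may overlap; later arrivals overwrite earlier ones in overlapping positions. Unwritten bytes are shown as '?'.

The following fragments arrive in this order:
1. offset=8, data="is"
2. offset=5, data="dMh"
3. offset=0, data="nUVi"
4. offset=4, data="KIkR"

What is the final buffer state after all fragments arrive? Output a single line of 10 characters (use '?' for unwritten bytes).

Fragment 1: offset=8 data="is" -> buffer=????????is
Fragment 2: offset=5 data="dMh" -> buffer=?????dMhis
Fragment 3: offset=0 data="nUVi" -> buffer=nUVi?dMhis
Fragment 4: offset=4 data="KIkR" -> buffer=nUViKIkRis

Answer: nUViKIkRis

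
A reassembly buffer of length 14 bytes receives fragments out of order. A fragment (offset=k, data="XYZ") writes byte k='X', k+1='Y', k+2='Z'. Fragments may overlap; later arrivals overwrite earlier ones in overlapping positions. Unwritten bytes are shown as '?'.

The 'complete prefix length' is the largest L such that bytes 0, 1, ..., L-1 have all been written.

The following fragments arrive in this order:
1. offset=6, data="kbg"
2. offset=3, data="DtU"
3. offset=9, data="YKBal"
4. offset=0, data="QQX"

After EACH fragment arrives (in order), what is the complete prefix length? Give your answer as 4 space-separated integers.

Fragment 1: offset=6 data="kbg" -> buffer=??????kbg????? -> prefix_len=0
Fragment 2: offset=3 data="DtU" -> buffer=???DtUkbg????? -> prefix_len=0
Fragment 3: offset=9 data="YKBal" -> buffer=???DtUkbgYKBal -> prefix_len=0
Fragment 4: offset=0 data="QQX" -> buffer=QQXDtUkbgYKBal -> prefix_len=14

Answer: 0 0 0 14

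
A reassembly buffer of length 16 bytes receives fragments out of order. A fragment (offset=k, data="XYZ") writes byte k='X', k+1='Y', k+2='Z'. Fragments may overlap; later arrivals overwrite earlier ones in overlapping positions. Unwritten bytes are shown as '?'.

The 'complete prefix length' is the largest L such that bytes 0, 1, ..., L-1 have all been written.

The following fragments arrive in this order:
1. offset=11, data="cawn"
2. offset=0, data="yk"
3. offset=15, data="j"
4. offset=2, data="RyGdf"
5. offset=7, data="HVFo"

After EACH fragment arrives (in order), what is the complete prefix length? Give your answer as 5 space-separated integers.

Fragment 1: offset=11 data="cawn" -> buffer=???????????cawn? -> prefix_len=0
Fragment 2: offset=0 data="yk" -> buffer=yk?????????cawn? -> prefix_len=2
Fragment 3: offset=15 data="j" -> buffer=yk?????????cawnj -> prefix_len=2
Fragment 4: offset=2 data="RyGdf" -> buffer=ykRyGdf????cawnj -> prefix_len=7
Fragment 5: offset=7 data="HVFo" -> buffer=ykRyGdfHVFocawnj -> prefix_len=16

Answer: 0 2 2 7 16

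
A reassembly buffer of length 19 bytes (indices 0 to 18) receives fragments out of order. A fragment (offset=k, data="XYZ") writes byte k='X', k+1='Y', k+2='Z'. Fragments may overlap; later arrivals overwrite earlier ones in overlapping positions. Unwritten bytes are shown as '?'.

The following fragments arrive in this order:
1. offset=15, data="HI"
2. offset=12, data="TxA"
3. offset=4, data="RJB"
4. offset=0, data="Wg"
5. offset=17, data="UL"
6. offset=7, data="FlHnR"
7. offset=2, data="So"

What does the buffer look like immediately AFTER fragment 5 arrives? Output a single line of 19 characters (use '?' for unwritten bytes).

Answer: Wg??RJB?????TxAHIUL

Derivation:
Fragment 1: offset=15 data="HI" -> buffer=???????????????HI??
Fragment 2: offset=12 data="TxA" -> buffer=????????????TxAHI??
Fragment 3: offset=4 data="RJB" -> buffer=????RJB?????TxAHI??
Fragment 4: offset=0 data="Wg" -> buffer=Wg??RJB?????TxAHI??
Fragment 5: offset=17 data="UL" -> buffer=Wg??RJB?????TxAHIUL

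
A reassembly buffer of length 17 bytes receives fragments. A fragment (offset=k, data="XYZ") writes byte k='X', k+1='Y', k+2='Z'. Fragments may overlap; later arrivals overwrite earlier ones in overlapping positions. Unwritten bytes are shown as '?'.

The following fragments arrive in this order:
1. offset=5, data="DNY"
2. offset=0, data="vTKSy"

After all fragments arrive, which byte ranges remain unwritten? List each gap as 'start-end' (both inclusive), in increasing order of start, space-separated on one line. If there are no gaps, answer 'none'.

Answer: 8-16

Derivation:
Fragment 1: offset=5 len=3
Fragment 2: offset=0 len=5
Gaps: 8-16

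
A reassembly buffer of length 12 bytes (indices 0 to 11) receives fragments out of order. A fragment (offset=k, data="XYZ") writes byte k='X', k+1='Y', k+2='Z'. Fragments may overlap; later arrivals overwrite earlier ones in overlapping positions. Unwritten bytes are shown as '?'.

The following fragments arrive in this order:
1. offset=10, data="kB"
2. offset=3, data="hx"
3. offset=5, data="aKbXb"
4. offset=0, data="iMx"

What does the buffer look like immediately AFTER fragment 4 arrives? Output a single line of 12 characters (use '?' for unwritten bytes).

Answer: iMxhxaKbXbkB

Derivation:
Fragment 1: offset=10 data="kB" -> buffer=??????????kB
Fragment 2: offset=3 data="hx" -> buffer=???hx?????kB
Fragment 3: offset=5 data="aKbXb" -> buffer=???hxaKbXbkB
Fragment 4: offset=0 data="iMx" -> buffer=iMxhxaKbXbkB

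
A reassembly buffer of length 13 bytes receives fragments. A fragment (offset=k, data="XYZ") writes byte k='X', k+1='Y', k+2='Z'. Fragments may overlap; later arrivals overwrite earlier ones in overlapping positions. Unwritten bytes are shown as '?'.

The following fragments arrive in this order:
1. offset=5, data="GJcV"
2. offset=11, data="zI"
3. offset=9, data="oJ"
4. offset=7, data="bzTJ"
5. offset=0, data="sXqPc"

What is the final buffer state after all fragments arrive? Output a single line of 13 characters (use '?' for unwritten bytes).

Answer: sXqPcGJbzTJzI

Derivation:
Fragment 1: offset=5 data="GJcV" -> buffer=?????GJcV????
Fragment 2: offset=11 data="zI" -> buffer=?????GJcV??zI
Fragment 3: offset=9 data="oJ" -> buffer=?????GJcVoJzI
Fragment 4: offset=7 data="bzTJ" -> buffer=?????GJbzTJzI
Fragment 5: offset=0 data="sXqPc" -> buffer=sXqPcGJbzTJzI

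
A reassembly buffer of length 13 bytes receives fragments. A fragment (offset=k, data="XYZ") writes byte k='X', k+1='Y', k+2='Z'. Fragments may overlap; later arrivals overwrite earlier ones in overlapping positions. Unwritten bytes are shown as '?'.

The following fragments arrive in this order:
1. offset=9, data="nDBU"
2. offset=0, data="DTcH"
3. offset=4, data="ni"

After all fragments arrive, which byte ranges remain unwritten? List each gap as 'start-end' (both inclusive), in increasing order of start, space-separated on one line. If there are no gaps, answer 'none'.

Answer: 6-8

Derivation:
Fragment 1: offset=9 len=4
Fragment 2: offset=0 len=4
Fragment 3: offset=4 len=2
Gaps: 6-8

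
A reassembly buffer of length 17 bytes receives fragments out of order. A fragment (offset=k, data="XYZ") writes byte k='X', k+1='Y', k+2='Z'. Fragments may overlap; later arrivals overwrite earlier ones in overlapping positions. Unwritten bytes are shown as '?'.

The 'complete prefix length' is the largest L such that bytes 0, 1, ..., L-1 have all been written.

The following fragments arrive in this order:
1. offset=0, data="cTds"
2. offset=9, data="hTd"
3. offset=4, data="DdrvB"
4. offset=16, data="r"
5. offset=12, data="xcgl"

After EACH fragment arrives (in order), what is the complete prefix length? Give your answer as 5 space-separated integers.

Answer: 4 4 12 12 17

Derivation:
Fragment 1: offset=0 data="cTds" -> buffer=cTds????????????? -> prefix_len=4
Fragment 2: offset=9 data="hTd" -> buffer=cTds?????hTd????? -> prefix_len=4
Fragment 3: offset=4 data="DdrvB" -> buffer=cTdsDdrvBhTd????? -> prefix_len=12
Fragment 4: offset=16 data="r" -> buffer=cTdsDdrvBhTd????r -> prefix_len=12
Fragment 5: offset=12 data="xcgl" -> buffer=cTdsDdrvBhTdxcglr -> prefix_len=17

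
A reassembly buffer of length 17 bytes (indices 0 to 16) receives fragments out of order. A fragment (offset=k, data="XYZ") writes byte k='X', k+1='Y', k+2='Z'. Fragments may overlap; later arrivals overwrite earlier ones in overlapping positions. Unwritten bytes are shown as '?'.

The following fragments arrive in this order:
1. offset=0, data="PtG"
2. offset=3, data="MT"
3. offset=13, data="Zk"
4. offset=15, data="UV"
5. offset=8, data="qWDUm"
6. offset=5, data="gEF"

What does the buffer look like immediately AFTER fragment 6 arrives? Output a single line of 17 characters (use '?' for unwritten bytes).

Answer: PtGMTgEFqWDUmZkUV

Derivation:
Fragment 1: offset=0 data="PtG" -> buffer=PtG??????????????
Fragment 2: offset=3 data="MT" -> buffer=PtGMT????????????
Fragment 3: offset=13 data="Zk" -> buffer=PtGMT????????Zk??
Fragment 4: offset=15 data="UV" -> buffer=PtGMT????????ZkUV
Fragment 5: offset=8 data="qWDUm" -> buffer=PtGMT???qWDUmZkUV
Fragment 6: offset=5 data="gEF" -> buffer=PtGMTgEFqWDUmZkUV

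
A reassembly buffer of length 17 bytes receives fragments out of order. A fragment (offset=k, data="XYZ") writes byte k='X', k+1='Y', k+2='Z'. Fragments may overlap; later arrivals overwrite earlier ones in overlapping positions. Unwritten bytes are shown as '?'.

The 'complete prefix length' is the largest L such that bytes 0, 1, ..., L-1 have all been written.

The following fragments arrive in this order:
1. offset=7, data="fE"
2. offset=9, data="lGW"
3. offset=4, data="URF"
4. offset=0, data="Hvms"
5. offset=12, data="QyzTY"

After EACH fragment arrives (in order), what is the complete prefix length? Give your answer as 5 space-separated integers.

Fragment 1: offset=7 data="fE" -> buffer=???????fE???????? -> prefix_len=0
Fragment 2: offset=9 data="lGW" -> buffer=???????fElGW????? -> prefix_len=0
Fragment 3: offset=4 data="URF" -> buffer=????URFfElGW????? -> prefix_len=0
Fragment 4: offset=0 data="Hvms" -> buffer=HvmsURFfElGW????? -> prefix_len=12
Fragment 5: offset=12 data="QyzTY" -> buffer=HvmsURFfElGWQyzTY -> prefix_len=17

Answer: 0 0 0 12 17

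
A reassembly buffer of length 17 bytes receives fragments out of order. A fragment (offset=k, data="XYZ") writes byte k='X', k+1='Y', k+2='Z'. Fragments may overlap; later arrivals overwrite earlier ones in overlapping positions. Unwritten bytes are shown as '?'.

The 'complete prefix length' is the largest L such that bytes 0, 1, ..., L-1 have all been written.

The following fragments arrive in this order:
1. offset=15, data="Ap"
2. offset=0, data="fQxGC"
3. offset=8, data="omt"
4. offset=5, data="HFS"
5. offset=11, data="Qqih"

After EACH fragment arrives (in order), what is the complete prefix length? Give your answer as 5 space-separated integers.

Fragment 1: offset=15 data="Ap" -> buffer=???????????????Ap -> prefix_len=0
Fragment 2: offset=0 data="fQxGC" -> buffer=fQxGC??????????Ap -> prefix_len=5
Fragment 3: offset=8 data="omt" -> buffer=fQxGC???omt????Ap -> prefix_len=5
Fragment 4: offset=5 data="HFS" -> buffer=fQxGCHFSomt????Ap -> prefix_len=11
Fragment 5: offset=11 data="Qqih" -> buffer=fQxGCHFSomtQqihAp -> prefix_len=17

Answer: 0 5 5 11 17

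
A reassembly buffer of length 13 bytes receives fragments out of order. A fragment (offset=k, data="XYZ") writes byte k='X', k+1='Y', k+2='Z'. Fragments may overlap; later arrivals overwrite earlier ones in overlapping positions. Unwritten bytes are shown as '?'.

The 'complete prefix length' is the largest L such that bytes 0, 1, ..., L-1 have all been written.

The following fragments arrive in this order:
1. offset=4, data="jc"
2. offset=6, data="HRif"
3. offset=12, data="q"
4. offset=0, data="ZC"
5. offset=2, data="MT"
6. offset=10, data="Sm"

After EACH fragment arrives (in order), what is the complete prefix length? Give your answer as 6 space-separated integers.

Fragment 1: offset=4 data="jc" -> buffer=????jc??????? -> prefix_len=0
Fragment 2: offset=6 data="HRif" -> buffer=????jcHRif??? -> prefix_len=0
Fragment 3: offset=12 data="q" -> buffer=????jcHRif??q -> prefix_len=0
Fragment 4: offset=0 data="ZC" -> buffer=ZC??jcHRif??q -> prefix_len=2
Fragment 5: offset=2 data="MT" -> buffer=ZCMTjcHRif??q -> prefix_len=10
Fragment 6: offset=10 data="Sm" -> buffer=ZCMTjcHRifSmq -> prefix_len=13

Answer: 0 0 0 2 10 13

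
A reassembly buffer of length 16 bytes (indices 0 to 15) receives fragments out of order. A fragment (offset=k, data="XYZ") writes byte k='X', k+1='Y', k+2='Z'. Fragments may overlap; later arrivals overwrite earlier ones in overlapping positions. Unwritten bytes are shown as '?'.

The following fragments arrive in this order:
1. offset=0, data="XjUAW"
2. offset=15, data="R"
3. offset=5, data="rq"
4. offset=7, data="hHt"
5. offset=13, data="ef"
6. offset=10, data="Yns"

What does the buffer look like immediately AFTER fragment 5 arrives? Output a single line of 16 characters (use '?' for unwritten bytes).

Answer: XjUAWrqhHt???efR

Derivation:
Fragment 1: offset=0 data="XjUAW" -> buffer=XjUAW???????????
Fragment 2: offset=15 data="R" -> buffer=XjUAW??????????R
Fragment 3: offset=5 data="rq" -> buffer=XjUAWrq????????R
Fragment 4: offset=7 data="hHt" -> buffer=XjUAWrqhHt?????R
Fragment 5: offset=13 data="ef" -> buffer=XjUAWrqhHt???efR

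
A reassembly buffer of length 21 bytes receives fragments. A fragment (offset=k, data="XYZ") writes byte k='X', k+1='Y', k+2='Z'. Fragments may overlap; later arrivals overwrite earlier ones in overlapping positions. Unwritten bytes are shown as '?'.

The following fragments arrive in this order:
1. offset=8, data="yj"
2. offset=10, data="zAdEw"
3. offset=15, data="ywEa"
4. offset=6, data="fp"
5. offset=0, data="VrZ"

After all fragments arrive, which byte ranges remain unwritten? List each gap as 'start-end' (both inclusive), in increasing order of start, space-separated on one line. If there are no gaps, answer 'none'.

Answer: 3-5 19-20

Derivation:
Fragment 1: offset=8 len=2
Fragment 2: offset=10 len=5
Fragment 3: offset=15 len=4
Fragment 4: offset=6 len=2
Fragment 5: offset=0 len=3
Gaps: 3-5 19-20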